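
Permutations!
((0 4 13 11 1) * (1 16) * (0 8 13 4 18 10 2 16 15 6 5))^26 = (0 10 16 8 11 6)(1 13 15 5 18 2)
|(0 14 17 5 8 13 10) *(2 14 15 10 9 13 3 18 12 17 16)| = |(0 15 10)(2 14 16)(3 18 12 17 5 8)(9 13)| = 6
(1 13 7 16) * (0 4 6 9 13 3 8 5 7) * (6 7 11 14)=(0 4 7 16 1 3 8 5 11 14 6 9 13)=[4, 3, 2, 8, 7, 11, 9, 16, 5, 13, 10, 14, 12, 0, 6, 15, 1]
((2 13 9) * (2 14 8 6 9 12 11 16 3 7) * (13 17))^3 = ((2 17 13 12 11 16 3 7)(6 9 14 8))^3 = (2 12 3 17 11 7 13 16)(6 8 14 9)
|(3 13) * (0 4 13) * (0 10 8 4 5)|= 10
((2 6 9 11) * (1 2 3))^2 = ((1 2 6 9 11 3))^2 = (1 6 11)(2 9 3)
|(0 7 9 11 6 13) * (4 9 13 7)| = 7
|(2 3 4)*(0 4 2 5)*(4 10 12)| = 10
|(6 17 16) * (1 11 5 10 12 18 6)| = 9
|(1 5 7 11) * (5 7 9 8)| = 3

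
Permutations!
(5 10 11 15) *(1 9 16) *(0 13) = (0 13)(1 9 16)(5 10 11 15) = [13, 9, 2, 3, 4, 10, 6, 7, 8, 16, 11, 15, 12, 0, 14, 5, 1]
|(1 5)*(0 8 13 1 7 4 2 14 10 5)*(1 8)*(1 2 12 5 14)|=12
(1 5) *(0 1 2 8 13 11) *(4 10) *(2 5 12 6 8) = (0 1 12 6 8 13 11)(4 10) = [1, 12, 2, 3, 10, 5, 8, 7, 13, 9, 4, 0, 6, 11]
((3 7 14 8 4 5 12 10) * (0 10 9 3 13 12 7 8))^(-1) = ((0 10 13 12 9 3 8 4 5 7 14))^(-1) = (0 14 7 5 4 8 3 9 12 13 10)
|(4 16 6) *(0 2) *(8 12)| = 6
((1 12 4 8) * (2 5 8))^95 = ((1 12 4 2 5 8))^95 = (1 8 5 2 4 12)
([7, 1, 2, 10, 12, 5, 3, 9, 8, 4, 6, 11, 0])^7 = [9, 1, 2, 10, 0, 5, 3, 4, 8, 12, 6, 11, 7]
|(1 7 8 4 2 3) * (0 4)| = 7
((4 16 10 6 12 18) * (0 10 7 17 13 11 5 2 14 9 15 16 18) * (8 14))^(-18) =(18)(0 6)(2 15 13 8 16 11 14 7 5 9 17)(10 12)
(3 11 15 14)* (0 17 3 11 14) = (0 17 3 14 11 15) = [17, 1, 2, 14, 4, 5, 6, 7, 8, 9, 10, 15, 12, 13, 11, 0, 16, 3]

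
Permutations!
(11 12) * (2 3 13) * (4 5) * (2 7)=(2 3 13 7)(4 5)(11 12)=[0, 1, 3, 13, 5, 4, 6, 2, 8, 9, 10, 12, 11, 7]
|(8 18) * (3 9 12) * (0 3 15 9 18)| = 12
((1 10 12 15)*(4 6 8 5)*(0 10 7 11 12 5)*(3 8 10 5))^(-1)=((0 5 4 6 10 3 8)(1 7 11 12 15))^(-1)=(0 8 3 10 6 4 5)(1 15 12 11 7)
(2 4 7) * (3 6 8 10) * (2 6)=(2 4 7 6 8 10 3)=[0, 1, 4, 2, 7, 5, 8, 6, 10, 9, 3]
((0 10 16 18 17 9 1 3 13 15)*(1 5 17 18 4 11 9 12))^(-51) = (18)(0 10 16 4 11 9 5 17 12 1 3 13 15)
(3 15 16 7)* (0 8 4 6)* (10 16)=(0 8 4 6)(3 15 10 16 7)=[8, 1, 2, 15, 6, 5, 0, 3, 4, 9, 16, 11, 12, 13, 14, 10, 7]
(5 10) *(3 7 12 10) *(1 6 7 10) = (1 6 7 12)(3 10 5) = [0, 6, 2, 10, 4, 3, 7, 12, 8, 9, 5, 11, 1]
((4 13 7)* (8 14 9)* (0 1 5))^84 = ((0 1 5)(4 13 7)(8 14 9))^84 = (14)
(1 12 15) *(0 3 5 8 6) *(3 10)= (0 10 3 5 8 6)(1 12 15)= [10, 12, 2, 5, 4, 8, 0, 7, 6, 9, 3, 11, 15, 13, 14, 1]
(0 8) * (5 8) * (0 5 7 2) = (0 7 2)(5 8) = [7, 1, 0, 3, 4, 8, 6, 2, 5]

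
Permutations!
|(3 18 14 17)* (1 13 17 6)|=|(1 13 17 3 18 14 6)|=7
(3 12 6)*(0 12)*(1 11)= (0 12 6 3)(1 11)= [12, 11, 2, 0, 4, 5, 3, 7, 8, 9, 10, 1, 6]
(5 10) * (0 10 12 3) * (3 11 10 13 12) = (0 13 12 11 10 5 3) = [13, 1, 2, 0, 4, 3, 6, 7, 8, 9, 5, 10, 11, 12]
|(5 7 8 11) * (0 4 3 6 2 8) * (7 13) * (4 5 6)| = 4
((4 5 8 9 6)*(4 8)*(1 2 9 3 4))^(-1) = (1 5 4 3 8 6 9 2)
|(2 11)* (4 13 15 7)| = |(2 11)(4 13 15 7)| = 4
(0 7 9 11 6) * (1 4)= (0 7 9 11 6)(1 4)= [7, 4, 2, 3, 1, 5, 0, 9, 8, 11, 10, 6]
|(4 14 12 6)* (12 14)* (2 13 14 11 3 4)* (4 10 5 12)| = 9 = |(2 13 14 11 3 10 5 12 6)|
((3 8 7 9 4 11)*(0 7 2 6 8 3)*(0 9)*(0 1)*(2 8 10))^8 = (0 1 7)(2 10 6)(4 9 11)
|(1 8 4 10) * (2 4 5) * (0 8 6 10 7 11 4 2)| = 3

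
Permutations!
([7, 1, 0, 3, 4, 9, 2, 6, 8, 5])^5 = [7, 1, 0, 3, 4, 9, 2, 6, 8, 5]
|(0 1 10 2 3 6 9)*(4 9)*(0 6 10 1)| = 3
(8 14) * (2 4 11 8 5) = (2 4 11 8 14 5) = [0, 1, 4, 3, 11, 2, 6, 7, 14, 9, 10, 8, 12, 13, 5]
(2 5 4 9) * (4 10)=(2 5 10 4 9)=[0, 1, 5, 3, 9, 10, 6, 7, 8, 2, 4]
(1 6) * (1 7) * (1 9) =[0, 6, 2, 3, 4, 5, 7, 9, 8, 1] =(1 6 7 9)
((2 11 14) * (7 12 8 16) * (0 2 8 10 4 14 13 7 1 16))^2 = ((0 2 11 13 7 12 10 4 14 8)(1 16))^2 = (16)(0 11 7 10 14)(2 13 12 4 8)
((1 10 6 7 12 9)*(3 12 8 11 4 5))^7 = (1 5 7 9 4 6 12 11 10 3 8)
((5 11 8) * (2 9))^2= ((2 9)(5 11 8))^2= (5 8 11)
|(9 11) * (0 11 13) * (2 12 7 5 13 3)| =|(0 11 9 3 2 12 7 5 13)| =9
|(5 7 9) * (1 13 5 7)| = 6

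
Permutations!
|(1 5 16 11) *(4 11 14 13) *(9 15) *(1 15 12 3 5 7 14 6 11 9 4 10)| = 45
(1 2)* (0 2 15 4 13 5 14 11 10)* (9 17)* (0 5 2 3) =[3, 15, 1, 0, 13, 14, 6, 7, 8, 17, 5, 10, 12, 2, 11, 4, 16, 9] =(0 3)(1 15 4 13 2)(5 14 11 10)(9 17)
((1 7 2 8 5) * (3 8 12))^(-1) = (1 5 8 3 12 2 7)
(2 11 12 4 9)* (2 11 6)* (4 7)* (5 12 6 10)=(2 10 5 12 7 4 9 11 6)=[0, 1, 10, 3, 9, 12, 2, 4, 8, 11, 5, 6, 7]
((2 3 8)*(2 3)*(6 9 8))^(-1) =((3 6 9 8))^(-1) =(3 8 9 6)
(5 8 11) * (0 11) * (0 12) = (0 11 5 8 12) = [11, 1, 2, 3, 4, 8, 6, 7, 12, 9, 10, 5, 0]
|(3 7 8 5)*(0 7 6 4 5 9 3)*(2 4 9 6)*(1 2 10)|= 11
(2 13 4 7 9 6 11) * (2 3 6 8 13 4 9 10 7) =(2 4)(3 6 11)(7 10)(8 13 9) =[0, 1, 4, 6, 2, 5, 11, 10, 13, 8, 7, 3, 12, 9]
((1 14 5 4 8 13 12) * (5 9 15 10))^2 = (1 9 10 4 13)(5 8 12 14 15)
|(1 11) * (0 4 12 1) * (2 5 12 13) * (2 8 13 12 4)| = 14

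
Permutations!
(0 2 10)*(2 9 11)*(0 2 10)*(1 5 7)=(0 9 11 10 2)(1 5 7)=[9, 5, 0, 3, 4, 7, 6, 1, 8, 11, 2, 10]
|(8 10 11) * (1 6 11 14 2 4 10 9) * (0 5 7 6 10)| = 12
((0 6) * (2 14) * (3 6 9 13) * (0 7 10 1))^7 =(0 1 10 7 6 3 13 9)(2 14) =((0 9 13 3 6 7 10 1)(2 14))^7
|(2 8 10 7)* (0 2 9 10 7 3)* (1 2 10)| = |(0 10 3)(1 2 8 7 9)| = 15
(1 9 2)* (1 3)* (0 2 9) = (9)(0 2 3 1) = [2, 0, 3, 1, 4, 5, 6, 7, 8, 9]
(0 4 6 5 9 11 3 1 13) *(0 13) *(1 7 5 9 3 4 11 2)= (13)(0 11 4 6 9 2 1)(3 7 5)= [11, 0, 1, 7, 6, 3, 9, 5, 8, 2, 10, 4, 12, 13]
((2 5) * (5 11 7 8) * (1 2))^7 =(1 2 11 7 8 5)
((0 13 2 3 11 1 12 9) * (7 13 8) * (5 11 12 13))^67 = ((0 8 7 5 11 1 13 2 3 12 9))^67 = (0 8 7 5 11 1 13 2 3 12 9)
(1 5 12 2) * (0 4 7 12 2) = (0 4 7 12)(1 5 2) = [4, 5, 1, 3, 7, 2, 6, 12, 8, 9, 10, 11, 0]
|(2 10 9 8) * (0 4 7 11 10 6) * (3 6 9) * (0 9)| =10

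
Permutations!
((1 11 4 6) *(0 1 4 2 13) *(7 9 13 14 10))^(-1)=(0 13 9 7 10 14 2 11 1)(4 6)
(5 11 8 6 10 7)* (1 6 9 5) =(1 6 10 7)(5 11 8 9) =[0, 6, 2, 3, 4, 11, 10, 1, 9, 5, 7, 8]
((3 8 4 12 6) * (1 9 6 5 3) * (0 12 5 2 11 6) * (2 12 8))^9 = (12)(0 9 1 6 11 2 3 5 4 8)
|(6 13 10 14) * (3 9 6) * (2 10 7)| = |(2 10 14 3 9 6 13 7)| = 8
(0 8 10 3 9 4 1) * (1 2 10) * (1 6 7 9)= (0 8 6 7 9 4 2 10 3 1)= [8, 0, 10, 1, 2, 5, 7, 9, 6, 4, 3]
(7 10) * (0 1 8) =(0 1 8)(7 10) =[1, 8, 2, 3, 4, 5, 6, 10, 0, 9, 7]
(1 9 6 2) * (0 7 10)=[7, 9, 1, 3, 4, 5, 2, 10, 8, 6, 0]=(0 7 10)(1 9 6 2)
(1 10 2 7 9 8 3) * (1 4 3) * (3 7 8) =(1 10 2 8)(3 4 7 9) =[0, 10, 8, 4, 7, 5, 6, 9, 1, 3, 2]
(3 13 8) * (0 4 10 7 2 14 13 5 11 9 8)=(0 4 10 7 2 14 13)(3 5 11 9 8)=[4, 1, 14, 5, 10, 11, 6, 2, 3, 8, 7, 9, 12, 0, 13]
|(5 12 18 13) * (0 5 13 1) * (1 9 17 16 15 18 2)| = 5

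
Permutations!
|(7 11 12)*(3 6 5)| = 3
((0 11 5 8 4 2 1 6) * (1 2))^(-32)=((0 11 5 8 4 1 6))^(-32)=(0 8 6 5 1 11 4)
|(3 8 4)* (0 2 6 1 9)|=15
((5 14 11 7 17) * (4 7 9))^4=((4 7 17 5 14 11 9))^4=(4 14 7 11 17 9 5)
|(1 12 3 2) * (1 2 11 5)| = 5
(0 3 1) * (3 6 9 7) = (0 6 9 7 3 1) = [6, 0, 2, 1, 4, 5, 9, 3, 8, 7]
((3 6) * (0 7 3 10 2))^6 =((0 7 3 6 10 2))^6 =(10)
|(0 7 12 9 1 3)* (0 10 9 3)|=7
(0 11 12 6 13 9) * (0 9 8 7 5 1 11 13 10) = (0 13 8 7 5 1 11 12 6 10) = [13, 11, 2, 3, 4, 1, 10, 5, 7, 9, 0, 12, 6, 8]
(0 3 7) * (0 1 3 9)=[9, 3, 2, 7, 4, 5, 6, 1, 8, 0]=(0 9)(1 3 7)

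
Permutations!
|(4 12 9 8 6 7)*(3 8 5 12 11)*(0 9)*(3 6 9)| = 12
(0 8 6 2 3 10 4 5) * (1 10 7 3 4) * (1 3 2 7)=[8, 10, 4, 1, 5, 0, 7, 2, 6, 9, 3]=(0 8 6 7 2 4 5)(1 10 3)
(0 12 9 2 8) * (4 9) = [12, 1, 8, 3, 9, 5, 6, 7, 0, 2, 10, 11, 4] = (0 12 4 9 2 8)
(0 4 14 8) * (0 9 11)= (0 4 14 8 9 11)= [4, 1, 2, 3, 14, 5, 6, 7, 9, 11, 10, 0, 12, 13, 8]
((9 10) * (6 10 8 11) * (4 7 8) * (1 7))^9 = (1 7 8 11 6 10 9 4)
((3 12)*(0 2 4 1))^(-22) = (12)(0 4)(1 2)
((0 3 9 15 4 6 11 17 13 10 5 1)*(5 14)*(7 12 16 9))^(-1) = (0 1 5 14 10 13 17 11 6 4 15 9 16 12 7 3) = ((0 3 7 12 16 9 15 4 6 11 17 13 10 14 5 1))^(-1)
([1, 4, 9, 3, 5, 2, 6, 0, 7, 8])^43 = [5, 2, 7, 3, 9, 8, 6, 4, 1, 0]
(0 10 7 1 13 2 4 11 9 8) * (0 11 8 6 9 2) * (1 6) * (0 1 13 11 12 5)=[10, 11, 4, 3, 8, 0, 9, 6, 12, 13, 7, 2, 5, 1]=(0 10 7 6 9 13 1 11 2 4 8 12 5)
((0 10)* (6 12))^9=(0 10)(6 12)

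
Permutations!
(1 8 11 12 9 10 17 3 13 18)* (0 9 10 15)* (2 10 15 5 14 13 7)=(0 9 5 14 13 18 1 8 11 12 15)(2 10 17 3 7)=[9, 8, 10, 7, 4, 14, 6, 2, 11, 5, 17, 12, 15, 18, 13, 0, 16, 3, 1]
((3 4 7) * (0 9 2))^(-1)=(0 2 9)(3 7 4)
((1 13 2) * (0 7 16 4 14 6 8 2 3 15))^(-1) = (0 15 3 13 1 2 8 6 14 4 16 7)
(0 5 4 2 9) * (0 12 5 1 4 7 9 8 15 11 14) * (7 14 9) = (0 1 4 2 8 15 11 9 12 5 14) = [1, 4, 8, 3, 2, 14, 6, 7, 15, 12, 10, 9, 5, 13, 0, 11]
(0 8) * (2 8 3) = [3, 1, 8, 2, 4, 5, 6, 7, 0] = (0 3 2 8)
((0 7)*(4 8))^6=((0 7)(4 8))^6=(8)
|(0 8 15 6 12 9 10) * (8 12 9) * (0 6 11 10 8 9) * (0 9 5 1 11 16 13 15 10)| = 60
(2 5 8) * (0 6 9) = [6, 1, 5, 3, 4, 8, 9, 7, 2, 0] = (0 6 9)(2 5 8)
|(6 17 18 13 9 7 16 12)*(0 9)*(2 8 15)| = 9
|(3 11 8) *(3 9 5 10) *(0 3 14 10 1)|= 14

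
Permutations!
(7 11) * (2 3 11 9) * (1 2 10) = (1 2 3 11 7 9 10) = [0, 2, 3, 11, 4, 5, 6, 9, 8, 10, 1, 7]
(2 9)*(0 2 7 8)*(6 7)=(0 2 9 6 7 8)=[2, 1, 9, 3, 4, 5, 7, 8, 0, 6]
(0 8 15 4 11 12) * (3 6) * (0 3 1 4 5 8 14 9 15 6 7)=[14, 4, 2, 7, 11, 8, 1, 0, 6, 15, 10, 12, 3, 13, 9, 5]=(0 14 9 15 5 8 6 1 4 11 12 3 7)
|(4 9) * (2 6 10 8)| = 4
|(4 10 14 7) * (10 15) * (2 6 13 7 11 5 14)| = |(2 6 13 7 4 15 10)(5 14 11)| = 21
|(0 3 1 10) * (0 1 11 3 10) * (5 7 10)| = 10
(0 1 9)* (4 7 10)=(0 1 9)(4 7 10)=[1, 9, 2, 3, 7, 5, 6, 10, 8, 0, 4]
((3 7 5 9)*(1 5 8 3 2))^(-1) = (1 2 9 5)(3 8 7)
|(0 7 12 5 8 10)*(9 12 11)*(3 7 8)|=|(0 8 10)(3 7 11 9 12 5)|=6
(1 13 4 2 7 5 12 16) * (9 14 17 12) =(1 13 4 2 7 5 9 14 17 12 16) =[0, 13, 7, 3, 2, 9, 6, 5, 8, 14, 10, 11, 16, 4, 17, 15, 1, 12]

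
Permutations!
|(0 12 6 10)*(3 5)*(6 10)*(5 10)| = 5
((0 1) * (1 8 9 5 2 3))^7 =(9)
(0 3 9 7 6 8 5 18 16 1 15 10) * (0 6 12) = [3, 15, 2, 9, 4, 18, 8, 12, 5, 7, 6, 11, 0, 13, 14, 10, 1, 17, 16] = (0 3 9 7 12)(1 15 10 6 8 5 18 16)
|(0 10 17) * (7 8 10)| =|(0 7 8 10 17)| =5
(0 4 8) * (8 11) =(0 4 11 8) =[4, 1, 2, 3, 11, 5, 6, 7, 0, 9, 10, 8]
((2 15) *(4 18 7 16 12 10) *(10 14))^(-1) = (2 15)(4 10 14 12 16 7 18)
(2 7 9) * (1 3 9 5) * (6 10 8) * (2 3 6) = (1 6 10 8 2 7 5)(3 9) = [0, 6, 7, 9, 4, 1, 10, 5, 2, 3, 8]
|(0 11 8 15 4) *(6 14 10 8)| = 8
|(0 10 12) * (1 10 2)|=5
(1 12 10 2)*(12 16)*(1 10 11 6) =(1 16 12 11 6)(2 10) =[0, 16, 10, 3, 4, 5, 1, 7, 8, 9, 2, 6, 11, 13, 14, 15, 12]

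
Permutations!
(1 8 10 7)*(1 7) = (1 8 10) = [0, 8, 2, 3, 4, 5, 6, 7, 10, 9, 1]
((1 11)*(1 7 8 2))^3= ((1 11 7 8 2))^3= (1 8 11 2 7)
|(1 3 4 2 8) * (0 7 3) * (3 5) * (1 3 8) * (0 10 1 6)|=8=|(0 7 5 8 3 4 2 6)(1 10)|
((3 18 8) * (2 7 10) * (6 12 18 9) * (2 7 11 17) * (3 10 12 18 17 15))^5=((2 11 15 3 9 6 18 8 10 7 12 17))^5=(2 6 12 3 10 11 18 17 9 7 15 8)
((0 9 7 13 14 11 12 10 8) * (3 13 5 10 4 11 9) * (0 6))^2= ((0 3 13 14 9 7 5 10 8 6)(4 11 12))^2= (0 13 9 5 8)(3 14 7 10 6)(4 12 11)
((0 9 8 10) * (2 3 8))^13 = (0 9 2 3 8 10)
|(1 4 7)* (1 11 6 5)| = |(1 4 7 11 6 5)| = 6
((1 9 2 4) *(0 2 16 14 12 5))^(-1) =((0 2 4 1 9 16 14 12 5))^(-1) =(0 5 12 14 16 9 1 4 2)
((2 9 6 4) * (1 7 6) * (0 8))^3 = (0 8)(1 4)(2 7)(6 9) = ((0 8)(1 7 6 4 2 9))^3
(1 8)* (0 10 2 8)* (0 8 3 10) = (1 8)(2 3 10) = [0, 8, 3, 10, 4, 5, 6, 7, 1, 9, 2]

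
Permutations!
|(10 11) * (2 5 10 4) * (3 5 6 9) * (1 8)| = |(1 8)(2 6 9 3 5 10 11 4)| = 8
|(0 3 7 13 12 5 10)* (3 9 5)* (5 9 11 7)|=8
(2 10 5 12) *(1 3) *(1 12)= (1 3 12 2 10 5)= [0, 3, 10, 12, 4, 1, 6, 7, 8, 9, 5, 11, 2]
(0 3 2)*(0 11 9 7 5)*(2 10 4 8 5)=(0 3 10 4 8 5)(2 11 9 7)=[3, 1, 11, 10, 8, 0, 6, 2, 5, 7, 4, 9]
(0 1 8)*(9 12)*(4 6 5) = (0 1 8)(4 6 5)(9 12) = [1, 8, 2, 3, 6, 4, 5, 7, 0, 12, 10, 11, 9]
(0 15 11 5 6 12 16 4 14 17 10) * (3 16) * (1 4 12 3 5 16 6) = (0 15 11 16 12 5 1 4 14 17 10)(3 6) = [15, 4, 2, 6, 14, 1, 3, 7, 8, 9, 0, 16, 5, 13, 17, 11, 12, 10]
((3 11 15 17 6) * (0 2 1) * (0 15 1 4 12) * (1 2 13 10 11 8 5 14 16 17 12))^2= ((0 13 10 11 2 4 1 15 12)(3 8 5 14 16 17 6))^2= (0 10 2 1 12 13 11 4 15)(3 5 16 6 8 14 17)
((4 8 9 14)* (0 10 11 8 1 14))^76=((0 10 11 8 9)(1 14 4))^76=(0 10 11 8 9)(1 14 4)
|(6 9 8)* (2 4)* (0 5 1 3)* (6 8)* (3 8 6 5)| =|(0 3)(1 8 6 9 5)(2 4)| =10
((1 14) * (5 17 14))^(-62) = (1 17)(5 14)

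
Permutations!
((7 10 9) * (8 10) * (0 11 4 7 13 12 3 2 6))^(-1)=(0 6 2 3 12 13 9 10 8 7 4 11)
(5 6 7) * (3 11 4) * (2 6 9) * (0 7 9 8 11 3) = (0 7 5 8 11 4)(2 6 9) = [7, 1, 6, 3, 0, 8, 9, 5, 11, 2, 10, 4]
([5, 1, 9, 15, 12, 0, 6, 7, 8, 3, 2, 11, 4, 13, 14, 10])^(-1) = (0 5)(2 10 15 3 9)(4 12)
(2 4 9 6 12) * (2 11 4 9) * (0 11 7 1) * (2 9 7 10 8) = [11, 0, 7, 3, 9, 5, 12, 1, 2, 6, 8, 4, 10] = (0 11 4 9 6 12 10 8 2 7 1)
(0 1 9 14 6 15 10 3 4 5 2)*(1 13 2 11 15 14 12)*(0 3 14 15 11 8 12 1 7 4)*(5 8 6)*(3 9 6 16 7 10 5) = (0 13 2 9 1 6 15 5 16 7 4 8 12 10 14 3) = [13, 6, 9, 0, 8, 16, 15, 4, 12, 1, 14, 11, 10, 2, 3, 5, 7]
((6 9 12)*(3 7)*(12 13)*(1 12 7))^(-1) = (1 3 7 13 9 6 12)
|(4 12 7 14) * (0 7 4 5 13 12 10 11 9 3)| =|(0 7 14 5 13 12 4 10 11 9 3)| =11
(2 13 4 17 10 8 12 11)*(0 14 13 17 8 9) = (0 14 13 4 8 12 11 2 17 10 9) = [14, 1, 17, 3, 8, 5, 6, 7, 12, 0, 9, 2, 11, 4, 13, 15, 16, 10]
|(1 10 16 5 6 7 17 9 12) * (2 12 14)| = |(1 10 16 5 6 7 17 9 14 2 12)| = 11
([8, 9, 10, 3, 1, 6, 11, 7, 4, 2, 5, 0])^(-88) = [4, 2, 5, 3, 9, 11, 0, 7, 1, 10, 6, 8]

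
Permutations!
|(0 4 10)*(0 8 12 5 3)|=|(0 4 10 8 12 5 3)|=7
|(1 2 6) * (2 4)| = 4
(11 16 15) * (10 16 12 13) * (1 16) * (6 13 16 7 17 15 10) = [0, 7, 2, 3, 4, 5, 13, 17, 8, 9, 1, 12, 16, 6, 14, 11, 10, 15] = (1 7 17 15 11 12 16 10)(6 13)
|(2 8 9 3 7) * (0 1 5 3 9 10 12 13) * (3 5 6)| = 10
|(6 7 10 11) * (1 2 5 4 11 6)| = |(1 2 5 4 11)(6 7 10)| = 15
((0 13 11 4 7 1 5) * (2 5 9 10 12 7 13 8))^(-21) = (13)(0 5 2 8)(1 7 12 10 9)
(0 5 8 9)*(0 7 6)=[5, 1, 2, 3, 4, 8, 0, 6, 9, 7]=(0 5 8 9 7 6)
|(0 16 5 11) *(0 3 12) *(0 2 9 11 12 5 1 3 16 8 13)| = |(0 8 13)(1 3 5 12 2 9 11 16)| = 24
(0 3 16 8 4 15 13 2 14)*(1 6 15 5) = [3, 6, 14, 16, 5, 1, 15, 7, 4, 9, 10, 11, 12, 2, 0, 13, 8] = (0 3 16 8 4 5 1 6 15 13 2 14)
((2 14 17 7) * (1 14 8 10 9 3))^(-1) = (1 3 9 10 8 2 7 17 14)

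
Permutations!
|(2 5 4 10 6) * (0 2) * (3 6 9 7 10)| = 6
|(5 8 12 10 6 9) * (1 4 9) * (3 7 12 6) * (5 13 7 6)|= 18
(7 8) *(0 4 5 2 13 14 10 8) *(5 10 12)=(0 4 10 8 7)(2 13 14 12 5)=[4, 1, 13, 3, 10, 2, 6, 0, 7, 9, 8, 11, 5, 14, 12]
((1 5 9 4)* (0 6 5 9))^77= ((0 6 5)(1 9 4))^77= (0 5 6)(1 4 9)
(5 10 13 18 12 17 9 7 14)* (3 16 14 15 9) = (3 16 14 5 10 13 18 12 17)(7 15 9) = [0, 1, 2, 16, 4, 10, 6, 15, 8, 7, 13, 11, 17, 18, 5, 9, 14, 3, 12]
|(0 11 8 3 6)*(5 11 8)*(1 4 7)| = 12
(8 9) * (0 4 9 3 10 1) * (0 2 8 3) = [4, 2, 8, 10, 9, 5, 6, 7, 0, 3, 1] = (0 4 9 3 10 1 2 8)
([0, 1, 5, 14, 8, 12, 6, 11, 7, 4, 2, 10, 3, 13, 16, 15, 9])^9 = (2 7 9 3)(4 14 5 11)(8 16 12 10)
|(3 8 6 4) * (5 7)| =4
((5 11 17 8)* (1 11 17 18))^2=((1 11 18)(5 17 8))^2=(1 18 11)(5 8 17)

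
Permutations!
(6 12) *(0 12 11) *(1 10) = [12, 10, 2, 3, 4, 5, 11, 7, 8, 9, 1, 0, 6] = (0 12 6 11)(1 10)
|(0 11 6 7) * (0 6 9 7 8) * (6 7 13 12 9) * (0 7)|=|(0 11 6 8 7)(9 13 12)|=15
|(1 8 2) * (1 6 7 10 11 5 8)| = |(2 6 7 10 11 5 8)| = 7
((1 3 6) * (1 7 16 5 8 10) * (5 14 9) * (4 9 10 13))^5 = ((1 3 6 7 16 14 10)(4 9 5 8 13))^5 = (1 14 7 3 10 16 6)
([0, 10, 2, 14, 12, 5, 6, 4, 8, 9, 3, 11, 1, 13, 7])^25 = [0, 7, 2, 12, 3, 5, 6, 10, 8, 9, 4, 11, 14, 13, 1]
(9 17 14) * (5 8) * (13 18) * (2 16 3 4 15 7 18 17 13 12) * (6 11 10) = (2 16 3 4 15 7 18 12)(5 8)(6 11 10)(9 13 17 14) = [0, 1, 16, 4, 15, 8, 11, 18, 5, 13, 6, 10, 2, 17, 9, 7, 3, 14, 12]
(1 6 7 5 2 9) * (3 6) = (1 3 6 7 5 2 9) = [0, 3, 9, 6, 4, 2, 7, 5, 8, 1]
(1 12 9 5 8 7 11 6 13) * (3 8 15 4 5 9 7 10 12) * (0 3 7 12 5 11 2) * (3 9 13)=(0 9 13 1 7 2)(3 8 10 5 15 4 11 6)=[9, 7, 0, 8, 11, 15, 3, 2, 10, 13, 5, 6, 12, 1, 14, 4]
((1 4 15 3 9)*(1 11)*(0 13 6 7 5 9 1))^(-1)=(0 11 9 5 7 6 13)(1 3 15 4)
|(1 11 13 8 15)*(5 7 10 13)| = |(1 11 5 7 10 13 8 15)| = 8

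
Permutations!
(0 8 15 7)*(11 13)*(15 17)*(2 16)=[8, 1, 16, 3, 4, 5, 6, 0, 17, 9, 10, 13, 12, 11, 14, 7, 2, 15]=(0 8 17 15 7)(2 16)(11 13)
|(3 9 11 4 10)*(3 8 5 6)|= |(3 9 11 4 10 8 5 6)|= 8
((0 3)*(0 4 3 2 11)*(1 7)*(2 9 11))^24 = ((0 9 11)(1 7)(3 4))^24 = (11)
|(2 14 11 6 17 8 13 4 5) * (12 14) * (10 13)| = |(2 12 14 11 6 17 8 10 13 4 5)| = 11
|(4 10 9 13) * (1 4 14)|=|(1 4 10 9 13 14)|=6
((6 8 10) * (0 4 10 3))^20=(0 10 8)(3 4 6)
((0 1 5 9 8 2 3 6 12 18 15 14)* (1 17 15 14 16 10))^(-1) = (0 14 18 12 6 3 2 8 9 5 1 10 16 15 17)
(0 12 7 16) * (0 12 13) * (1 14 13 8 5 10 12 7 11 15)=[8, 14, 2, 3, 4, 10, 6, 16, 5, 9, 12, 15, 11, 0, 13, 1, 7]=(0 8 5 10 12 11 15 1 14 13)(7 16)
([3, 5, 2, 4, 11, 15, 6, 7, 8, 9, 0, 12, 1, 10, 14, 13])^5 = (0 1)(3 5)(4 15)(10 12)(11 13)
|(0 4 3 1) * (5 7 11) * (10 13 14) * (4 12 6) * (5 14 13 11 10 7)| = 12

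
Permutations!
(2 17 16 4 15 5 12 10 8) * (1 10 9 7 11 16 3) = (1 10 8 2 17 3)(4 15 5 12 9 7 11 16) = [0, 10, 17, 1, 15, 12, 6, 11, 2, 7, 8, 16, 9, 13, 14, 5, 4, 3]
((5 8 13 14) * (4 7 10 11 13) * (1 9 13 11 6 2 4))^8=((1 9 13 14 5 8)(2 4 7 10 6))^8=(1 13 5)(2 10 4 6 7)(8 9 14)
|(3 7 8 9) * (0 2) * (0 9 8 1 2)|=5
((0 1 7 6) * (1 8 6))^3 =((0 8 6)(1 7))^3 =(8)(1 7)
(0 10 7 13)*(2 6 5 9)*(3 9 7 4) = (0 10 4 3 9 2 6 5 7 13) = [10, 1, 6, 9, 3, 7, 5, 13, 8, 2, 4, 11, 12, 0]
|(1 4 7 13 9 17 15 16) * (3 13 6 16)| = 5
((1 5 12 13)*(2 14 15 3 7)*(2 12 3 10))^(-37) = ((1 5 3 7 12 13)(2 14 15 10))^(-37) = (1 13 12 7 3 5)(2 10 15 14)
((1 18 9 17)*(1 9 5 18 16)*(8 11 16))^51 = ((1 8 11 16)(5 18)(9 17))^51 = (1 16 11 8)(5 18)(9 17)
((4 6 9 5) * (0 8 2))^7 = (0 8 2)(4 5 9 6)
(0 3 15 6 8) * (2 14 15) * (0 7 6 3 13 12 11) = (0 13 12 11)(2 14 15 3)(6 8 7) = [13, 1, 14, 2, 4, 5, 8, 6, 7, 9, 10, 0, 11, 12, 15, 3]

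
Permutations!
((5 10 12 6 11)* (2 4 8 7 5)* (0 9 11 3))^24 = (12)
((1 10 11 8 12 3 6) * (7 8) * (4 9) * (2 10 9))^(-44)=(12)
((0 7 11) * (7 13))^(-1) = (0 11 7 13)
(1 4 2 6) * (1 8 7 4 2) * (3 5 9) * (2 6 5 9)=(1 6 8 7 4)(2 5)(3 9)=[0, 6, 5, 9, 1, 2, 8, 4, 7, 3]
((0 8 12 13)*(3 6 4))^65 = ((0 8 12 13)(3 6 4))^65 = (0 8 12 13)(3 4 6)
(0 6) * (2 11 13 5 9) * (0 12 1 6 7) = (0 7)(1 6 12)(2 11 13 5 9) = [7, 6, 11, 3, 4, 9, 12, 0, 8, 2, 10, 13, 1, 5]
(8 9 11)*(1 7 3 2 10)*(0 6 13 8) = (0 6 13 8 9 11)(1 7 3 2 10) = [6, 7, 10, 2, 4, 5, 13, 3, 9, 11, 1, 0, 12, 8]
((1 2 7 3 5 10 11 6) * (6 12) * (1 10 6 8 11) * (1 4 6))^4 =((1 2 7 3 5)(4 6 10)(8 11 12))^4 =(1 5 3 7 2)(4 6 10)(8 11 12)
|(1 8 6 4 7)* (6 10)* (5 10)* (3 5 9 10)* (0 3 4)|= |(0 3 5 4 7 1 8 9 10 6)|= 10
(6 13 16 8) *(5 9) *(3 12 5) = (3 12 5 9)(6 13 16 8) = [0, 1, 2, 12, 4, 9, 13, 7, 6, 3, 10, 11, 5, 16, 14, 15, 8]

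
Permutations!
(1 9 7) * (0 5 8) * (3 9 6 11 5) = (0 3 9 7 1 6 11 5 8) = [3, 6, 2, 9, 4, 8, 11, 1, 0, 7, 10, 5]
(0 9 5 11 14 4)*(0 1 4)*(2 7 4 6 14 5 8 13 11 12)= (0 9 8 13 11 5 12 2 7 4 1 6 14)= [9, 6, 7, 3, 1, 12, 14, 4, 13, 8, 10, 5, 2, 11, 0]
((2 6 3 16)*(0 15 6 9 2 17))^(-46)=(0 6 16)(3 17 15)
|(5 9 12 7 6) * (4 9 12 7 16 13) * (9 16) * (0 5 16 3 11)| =11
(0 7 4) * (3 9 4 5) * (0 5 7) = (3 9 4 5) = [0, 1, 2, 9, 5, 3, 6, 7, 8, 4]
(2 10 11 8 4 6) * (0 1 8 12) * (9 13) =(0 1 8 4 6 2 10 11 12)(9 13) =[1, 8, 10, 3, 6, 5, 2, 7, 4, 13, 11, 12, 0, 9]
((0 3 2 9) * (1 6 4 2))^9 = ((0 3 1 6 4 2 9))^9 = (0 1 4 9 3 6 2)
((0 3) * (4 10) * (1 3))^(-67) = ((0 1 3)(4 10))^(-67) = (0 3 1)(4 10)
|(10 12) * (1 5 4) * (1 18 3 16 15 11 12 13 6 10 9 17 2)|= 12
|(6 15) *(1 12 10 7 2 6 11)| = 8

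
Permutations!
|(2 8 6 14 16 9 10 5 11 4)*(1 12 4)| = 12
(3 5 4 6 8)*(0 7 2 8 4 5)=(0 7 2 8 3)(4 6)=[7, 1, 8, 0, 6, 5, 4, 2, 3]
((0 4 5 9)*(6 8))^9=(0 4 5 9)(6 8)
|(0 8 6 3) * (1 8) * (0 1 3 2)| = |(0 3 1 8 6 2)| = 6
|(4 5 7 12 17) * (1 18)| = 10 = |(1 18)(4 5 7 12 17)|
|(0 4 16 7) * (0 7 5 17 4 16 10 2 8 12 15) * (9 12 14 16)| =8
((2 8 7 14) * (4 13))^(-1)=((2 8 7 14)(4 13))^(-1)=(2 14 7 8)(4 13)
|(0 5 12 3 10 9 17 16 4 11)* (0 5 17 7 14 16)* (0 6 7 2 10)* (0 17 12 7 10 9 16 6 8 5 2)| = 15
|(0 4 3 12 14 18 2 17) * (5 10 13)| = |(0 4 3 12 14 18 2 17)(5 10 13)| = 24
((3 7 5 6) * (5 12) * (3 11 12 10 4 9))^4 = ((3 7 10 4 9)(5 6 11 12))^4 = (12)(3 9 4 10 7)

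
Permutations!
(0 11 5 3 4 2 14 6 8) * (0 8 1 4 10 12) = (0 11 5 3 10 12)(1 4 2 14 6) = [11, 4, 14, 10, 2, 3, 1, 7, 8, 9, 12, 5, 0, 13, 6]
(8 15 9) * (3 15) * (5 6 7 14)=(3 15 9 8)(5 6 7 14)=[0, 1, 2, 15, 4, 6, 7, 14, 3, 8, 10, 11, 12, 13, 5, 9]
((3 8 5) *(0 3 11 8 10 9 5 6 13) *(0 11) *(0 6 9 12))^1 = ((0 3 10 12)(5 6 13 11 8 9))^1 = (0 3 10 12)(5 6 13 11 8 9)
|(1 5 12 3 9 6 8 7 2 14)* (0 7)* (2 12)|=|(0 7 12 3 9 6 8)(1 5 2 14)|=28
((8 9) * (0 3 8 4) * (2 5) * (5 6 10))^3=((0 3 8 9 4)(2 6 10 5))^3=(0 9 3 4 8)(2 5 10 6)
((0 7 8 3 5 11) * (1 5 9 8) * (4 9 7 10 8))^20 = ((0 10 8 3 7 1 5 11)(4 9))^20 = (0 7)(1 10)(3 11)(5 8)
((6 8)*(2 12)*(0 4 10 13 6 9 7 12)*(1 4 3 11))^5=((0 3 11 1 4 10 13 6 8 9 7 12 2))^5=(0 10 7 11 6 2 4 9 3 13 12 1 8)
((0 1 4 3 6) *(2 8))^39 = (0 6 3 4 1)(2 8)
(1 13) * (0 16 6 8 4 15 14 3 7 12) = (0 16 6 8 4 15 14 3 7 12)(1 13) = [16, 13, 2, 7, 15, 5, 8, 12, 4, 9, 10, 11, 0, 1, 3, 14, 6]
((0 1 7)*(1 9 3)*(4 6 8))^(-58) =(0 3 7 9 1)(4 8 6)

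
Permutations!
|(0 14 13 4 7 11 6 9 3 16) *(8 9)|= 11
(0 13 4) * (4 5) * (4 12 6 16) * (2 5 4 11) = (0 13 4)(2 5 12 6 16 11) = [13, 1, 5, 3, 0, 12, 16, 7, 8, 9, 10, 2, 6, 4, 14, 15, 11]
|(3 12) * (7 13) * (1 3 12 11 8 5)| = 10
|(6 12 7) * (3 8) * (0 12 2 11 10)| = |(0 12 7 6 2 11 10)(3 8)| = 14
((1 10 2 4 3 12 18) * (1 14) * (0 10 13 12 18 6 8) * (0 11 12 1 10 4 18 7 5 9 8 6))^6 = ((0 4 3 7 5 9 8 11 12)(1 13)(2 18 14 10))^6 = (0 8 7)(2 14)(3 12 9)(4 11 5)(10 18)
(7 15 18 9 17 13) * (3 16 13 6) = (3 16 13 7 15 18 9 17 6) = [0, 1, 2, 16, 4, 5, 3, 15, 8, 17, 10, 11, 12, 7, 14, 18, 13, 6, 9]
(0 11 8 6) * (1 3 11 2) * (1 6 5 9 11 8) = [2, 3, 6, 8, 4, 9, 0, 7, 5, 11, 10, 1] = (0 2 6)(1 3 8 5 9 11)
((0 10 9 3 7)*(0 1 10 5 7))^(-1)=((0 5 7 1 10 9 3))^(-1)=(0 3 9 10 1 7 5)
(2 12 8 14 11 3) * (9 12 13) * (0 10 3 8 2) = (0 10 3)(2 13 9 12)(8 14 11) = [10, 1, 13, 0, 4, 5, 6, 7, 14, 12, 3, 8, 2, 9, 11]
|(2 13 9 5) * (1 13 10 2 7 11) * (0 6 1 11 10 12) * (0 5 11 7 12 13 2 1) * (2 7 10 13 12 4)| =12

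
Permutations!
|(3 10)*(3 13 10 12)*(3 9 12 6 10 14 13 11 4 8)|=|(3 6 10 11 4 8)(9 12)(13 14)|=6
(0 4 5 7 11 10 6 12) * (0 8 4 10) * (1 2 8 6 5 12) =[10, 2, 8, 3, 12, 7, 1, 11, 4, 9, 5, 0, 6] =(0 10 5 7 11)(1 2 8 4 12 6)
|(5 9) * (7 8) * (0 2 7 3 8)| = |(0 2 7)(3 8)(5 9)| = 6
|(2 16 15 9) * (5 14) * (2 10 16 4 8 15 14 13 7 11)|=12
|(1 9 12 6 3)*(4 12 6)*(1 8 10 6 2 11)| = 4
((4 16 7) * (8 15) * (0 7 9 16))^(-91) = (0 4 7)(8 15)(9 16)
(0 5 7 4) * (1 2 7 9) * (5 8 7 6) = (0 8 7 4)(1 2 6 5 9) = [8, 2, 6, 3, 0, 9, 5, 4, 7, 1]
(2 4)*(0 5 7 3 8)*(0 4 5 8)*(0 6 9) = (0 8 4 2 5 7 3 6 9) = [8, 1, 5, 6, 2, 7, 9, 3, 4, 0]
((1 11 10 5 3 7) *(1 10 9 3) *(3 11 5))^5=(1 5)(3 10 7)(9 11)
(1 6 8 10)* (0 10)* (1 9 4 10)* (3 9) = (0 1 6 8)(3 9 4 10) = [1, 6, 2, 9, 10, 5, 8, 7, 0, 4, 3]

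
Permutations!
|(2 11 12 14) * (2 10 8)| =|(2 11 12 14 10 8)| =6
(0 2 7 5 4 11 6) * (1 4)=(0 2 7 5 1 4 11 6)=[2, 4, 7, 3, 11, 1, 0, 5, 8, 9, 10, 6]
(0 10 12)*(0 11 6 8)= (0 10 12 11 6 8)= [10, 1, 2, 3, 4, 5, 8, 7, 0, 9, 12, 6, 11]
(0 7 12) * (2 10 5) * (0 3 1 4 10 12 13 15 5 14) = [7, 4, 12, 1, 10, 2, 6, 13, 8, 9, 14, 11, 3, 15, 0, 5] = (0 7 13 15 5 2 12 3 1 4 10 14)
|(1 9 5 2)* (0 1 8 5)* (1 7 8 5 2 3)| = |(0 7 8 2 5 3 1 9)| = 8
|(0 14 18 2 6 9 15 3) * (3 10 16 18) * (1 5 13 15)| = |(0 14 3)(1 5 13 15 10 16 18 2 6 9)| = 30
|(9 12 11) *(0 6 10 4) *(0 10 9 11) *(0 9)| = 2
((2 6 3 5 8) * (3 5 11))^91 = ((2 6 5 8)(3 11))^91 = (2 8 5 6)(3 11)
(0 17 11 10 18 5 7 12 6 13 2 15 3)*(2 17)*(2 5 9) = [5, 1, 15, 0, 4, 7, 13, 12, 8, 2, 18, 10, 6, 17, 14, 3, 16, 11, 9] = (0 5 7 12 6 13 17 11 10 18 9 2 15 3)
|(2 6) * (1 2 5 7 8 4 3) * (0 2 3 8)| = 10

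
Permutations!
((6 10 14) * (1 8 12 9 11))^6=((1 8 12 9 11)(6 10 14))^6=(14)(1 8 12 9 11)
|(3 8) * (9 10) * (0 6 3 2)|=10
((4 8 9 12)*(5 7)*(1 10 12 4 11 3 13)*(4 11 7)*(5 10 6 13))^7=(1 6 13)(3 5 4 8 9 11)(7 10 12)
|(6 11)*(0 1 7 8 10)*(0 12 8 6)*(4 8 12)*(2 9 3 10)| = |(12)(0 1 7 6 11)(2 9 3 10 4 8)| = 30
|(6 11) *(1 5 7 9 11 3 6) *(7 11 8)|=|(1 5 11)(3 6)(7 9 8)|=6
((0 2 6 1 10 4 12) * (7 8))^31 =(0 1 12 6 4 2 10)(7 8)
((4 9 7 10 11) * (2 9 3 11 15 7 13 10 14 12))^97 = ((2 9 13 10 15 7 14 12)(3 11 4))^97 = (2 9 13 10 15 7 14 12)(3 11 4)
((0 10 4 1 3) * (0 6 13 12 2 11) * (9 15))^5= (0 6)(1 2)(3 11)(4 12)(9 15)(10 13)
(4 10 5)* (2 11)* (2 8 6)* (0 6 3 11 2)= (0 6)(3 11 8)(4 10 5)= [6, 1, 2, 11, 10, 4, 0, 7, 3, 9, 5, 8]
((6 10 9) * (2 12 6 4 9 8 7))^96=((2 12 6 10 8 7)(4 9))^96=(12)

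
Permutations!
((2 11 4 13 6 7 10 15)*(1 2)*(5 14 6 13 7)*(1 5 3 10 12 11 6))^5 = ((1 2 6 3 10 15 5 14)(4 7 12 11))^5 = (1 15 6 14 10 2 5 3)(4 7 12 11)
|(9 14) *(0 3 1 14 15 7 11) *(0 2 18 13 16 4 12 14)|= |(0 3 1)(2 18 13 16 4 12 14 9 15 7 11)|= 33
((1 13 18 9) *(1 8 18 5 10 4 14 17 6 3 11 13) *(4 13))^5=(3 6 17 14 4 11)(5 13 10)(8 9 18)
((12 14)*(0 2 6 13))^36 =((0 2 6 13)(12 14))^36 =(14)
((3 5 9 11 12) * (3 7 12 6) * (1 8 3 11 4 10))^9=((1 8 3 5 9 4 10)(6 11)(7 12))^9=(1 3 9 10 8 5 4)(6 11)(7 12)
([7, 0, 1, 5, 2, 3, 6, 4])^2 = [4, 7, 0, 3, 1, 5, 6, 2]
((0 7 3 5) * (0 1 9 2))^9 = ((0 7 3 5 1 9 2))^9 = (0 3 1 2 7 5 9)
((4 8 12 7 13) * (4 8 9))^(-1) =((4 9)(7 13 8 12))^(-1) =(4 9)(7 12 8 13)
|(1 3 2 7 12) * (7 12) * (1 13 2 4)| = 3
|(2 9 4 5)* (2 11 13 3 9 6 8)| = 6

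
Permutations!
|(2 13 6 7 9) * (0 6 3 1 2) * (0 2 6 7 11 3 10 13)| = 4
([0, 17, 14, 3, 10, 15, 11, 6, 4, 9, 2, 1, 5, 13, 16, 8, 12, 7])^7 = (1 7 11 17 6)(2 4 15 12 14 10 8 5 16)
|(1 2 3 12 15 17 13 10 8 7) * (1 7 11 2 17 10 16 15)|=|(1 17 13 16 15 10 8 11 2 3 12)|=11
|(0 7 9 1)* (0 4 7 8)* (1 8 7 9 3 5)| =8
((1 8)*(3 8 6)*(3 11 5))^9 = (1 5)(3 6)(8 11)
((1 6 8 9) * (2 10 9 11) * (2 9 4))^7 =(1 8 9 6 11)(2 10 4)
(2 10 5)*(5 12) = [0, 1, 10, 3, 4, 2, 6, 7, 8, 9, 12, 11, 5] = (2 10 12 5)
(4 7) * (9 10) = (4 7)(9 10) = [0, 1, 2, 3, 7, 5, 6, 4, 8, 10, 9]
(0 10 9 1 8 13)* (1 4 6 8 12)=[10, 12, 2, 3, 6, 5, 8, 7, 13, 4, 9, 11, 1, 0]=(0 10 9 4 6 8 13)(1 12)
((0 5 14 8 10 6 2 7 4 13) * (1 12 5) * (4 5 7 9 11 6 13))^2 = (0 12 5 8 13 1 7 14 10)(2 11)(6 9)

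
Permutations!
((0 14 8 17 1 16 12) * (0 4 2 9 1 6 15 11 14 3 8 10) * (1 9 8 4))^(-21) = ((0 3 4 2 8 17 6 15 11 14 10)(1 16 12))^(-21) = (0 3 4 2 8 17 6 15 11 14 10)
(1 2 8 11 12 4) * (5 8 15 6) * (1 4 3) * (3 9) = (1 2 15 6 5 8 11 12 9 3) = [0, 2, 15, 1, 4, 8, 5, 7, 11, 3, 10, 12, 9, 13, 14, 6]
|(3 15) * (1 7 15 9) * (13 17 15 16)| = |(1 7 16 13 17 15 3 9)| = 8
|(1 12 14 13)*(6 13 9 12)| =|(1 6 13)(9 12 14)| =3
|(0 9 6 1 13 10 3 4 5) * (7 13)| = |(0 9 6 1 7 13 10 3 4 5)| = 10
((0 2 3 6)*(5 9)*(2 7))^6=((0 7 2 3 6)(5 9))^6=(9)(0 7 2 3 6)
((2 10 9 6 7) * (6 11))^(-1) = (2 7 6 11 9 10)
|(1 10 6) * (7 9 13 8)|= |(1 10 6)(7 9 13 8)|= 12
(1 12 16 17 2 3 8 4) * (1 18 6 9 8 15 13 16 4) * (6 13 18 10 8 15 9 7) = (1 12 4 10 8)(2 3 9 15 18 13 16 17)(6 7) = [0, 12, 3, 9, 10, 5, 7, 6, 1, 15, 8, 11, 4, 16, 14, 18, 17, 2, 13]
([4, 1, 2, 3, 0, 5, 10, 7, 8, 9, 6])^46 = [0, 1, 2, 3, 4, 5, 6, 7, 8, 9, 10]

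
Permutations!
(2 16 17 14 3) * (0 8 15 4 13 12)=(0 8 15 4 13 12)(2 16 17 14 3)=[8, 1, 16, 2, 13, 5, 6, 7, 15, 9, 10, 11, 0, 12, 3, 4, 17, 14]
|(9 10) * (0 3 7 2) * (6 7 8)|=6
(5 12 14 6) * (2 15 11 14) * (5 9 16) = (2 15 11 14 6 9 16 5 12) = [0, 1, 15, 3, 4, 12, 9, 7, 8, 16, 10, 14, 2, 13, 6, 11, 5]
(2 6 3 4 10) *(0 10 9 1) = (0 10 2 6 3 4 9 1) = [10, 0, 6, 4, 9, 5, 3, 7, 8, 1, 2]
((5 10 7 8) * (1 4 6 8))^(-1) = (1 7 10 5 8 6 4)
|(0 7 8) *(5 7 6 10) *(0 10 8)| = |(0 6 8 10 5 7)| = 6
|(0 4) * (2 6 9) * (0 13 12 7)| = |(0 4 13 12 7)(2 6 9)| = 15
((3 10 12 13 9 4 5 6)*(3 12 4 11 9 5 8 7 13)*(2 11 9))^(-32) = (3 7 12 8 6 4 5 10 13) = ((2 11)(3 10 4 8 7 13 5 6 12))^(-32)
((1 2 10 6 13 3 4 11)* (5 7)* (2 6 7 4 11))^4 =(1 11 3 13 6)(2 4 5 7 10)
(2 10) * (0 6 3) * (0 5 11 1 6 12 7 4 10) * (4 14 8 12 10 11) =(0 10 2)(1 6 3 5 4 11)(7 14 8 12) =[10, 6, 0, 5, 11, 4, 3, 14, 12, 9, 2, 1, 7, 13, 8]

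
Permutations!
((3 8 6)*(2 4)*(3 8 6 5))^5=(2 4)(3 6 8 5)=((2 4)(3 6 8 5))^5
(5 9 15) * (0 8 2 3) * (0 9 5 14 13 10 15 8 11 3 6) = (0 11 3 9 8 2 6)(10 15 14 13) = [11, 1, 6, 9, 4, 5, 0, 7, 2, 8, 15, 3, 12, 10, 13, 14]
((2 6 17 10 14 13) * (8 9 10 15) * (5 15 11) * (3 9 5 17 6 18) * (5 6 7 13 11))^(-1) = ((2 18 3 9 10 14 11 17 5 15 8 6 7 13))^(-1) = (2 13 7 6 8 15 5 17 11 14 10 9 3 18)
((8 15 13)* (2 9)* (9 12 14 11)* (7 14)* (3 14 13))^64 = (2 8 11 7 3)(9 13 14 12 15)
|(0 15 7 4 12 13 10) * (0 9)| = |(0 15 7 4 12 13 10 9)| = 8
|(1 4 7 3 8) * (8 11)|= |(1 4 7 3 11 8)|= 6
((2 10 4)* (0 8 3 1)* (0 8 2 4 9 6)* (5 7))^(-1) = ((0 2 10 9 6)(1 8 3)(5 7))^(-1) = (0 6 9 10 2)(1 3 8)(5 7)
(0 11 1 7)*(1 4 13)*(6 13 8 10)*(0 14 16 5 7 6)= (0 11 4 8 10)(1 6 13)(5 7 14 16)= [11, 6, 2, 3, 8, 7, 13, 14, 10, 9, 0, 4, 12, 1, 16, 15, 5]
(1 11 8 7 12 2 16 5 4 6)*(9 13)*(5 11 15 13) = (1 15 13 9 5 4 6)(2 16 11 8 7 12) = [0, 15, 16, 3, 6, 4, 1, 12, 7, 5, 10, 8, 2, 9, 14, 13, 11]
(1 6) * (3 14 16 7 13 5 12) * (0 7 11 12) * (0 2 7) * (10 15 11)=(1 6)(2 7 13 5)(3 14 16 10 15 11 12)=[0, 6, 7, 14, 4, 2, 1, 13, 8, 9, 15, 12, 3, 5, 16, 11, 10]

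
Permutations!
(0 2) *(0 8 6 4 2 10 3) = (0 10 3)(2 8 6 4) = [10, 1, 8, 0, 2, 5, 4, 7, 6, 9, 3]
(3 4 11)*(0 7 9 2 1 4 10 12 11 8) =[7, 4, 1, 10, 8, 5, 6, 9, 0, 2, 12, 3, 11] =(0 7 9 2 1 4 8)(3 10 12 11)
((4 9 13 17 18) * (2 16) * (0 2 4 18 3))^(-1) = ((18)(0 2 16 4 9 13 17 3))^(-1) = (18)(0 3 17 13 9 4 16 2)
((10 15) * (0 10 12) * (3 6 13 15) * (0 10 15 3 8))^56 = ((0 15 12 10 8)(3 6 13))^56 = (0 15 12 10 8)(3 13 6)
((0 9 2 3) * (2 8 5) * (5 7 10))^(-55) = ((0 9 8 7 10 5 2 3))^(-55) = (0 9 8 7 10 5 2 3)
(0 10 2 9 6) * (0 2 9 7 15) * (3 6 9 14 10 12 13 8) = [12, 1, 7, 6, 4, 5, 2, 15, 3, 9, 14, 11, 13, 8, 10, 0] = (0 12 13 8 3 6 2 7 15)(10 14)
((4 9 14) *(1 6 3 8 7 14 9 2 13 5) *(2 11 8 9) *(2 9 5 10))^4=((1 6 3 5)(2 13 10)(4 11 8 7 14))^4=(2 13 10)(4 14 7 8 11)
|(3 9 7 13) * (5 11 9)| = |(3 5 11 9 7 13)| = 6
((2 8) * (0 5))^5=((0 5)(2 8))^5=(0 5)(2 8)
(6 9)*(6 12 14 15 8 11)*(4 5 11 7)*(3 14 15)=[0, 1, 2, 14, 5, 11, 9, 4, 7, 12, 10, 6, 15, 13, 3, 8]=(3 14)(4 5 11 6 9 12 15 8 7)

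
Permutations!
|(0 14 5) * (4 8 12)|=|(0 14 5)(4 8 12)|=3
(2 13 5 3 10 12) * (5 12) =(2 13 12)(3 10 5) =[0, 1, 13, 10, 4, 3, 6, 7, 8, 9, 5, 11, 2, 12]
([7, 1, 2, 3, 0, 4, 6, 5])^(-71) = (0 7 5 4)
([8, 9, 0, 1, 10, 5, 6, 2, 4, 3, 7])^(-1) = (0 2 7 10 4 8)(1 3 9)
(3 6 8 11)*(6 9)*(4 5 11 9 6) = [0, 1, 2, 6, 5, 11, 8, 7, 9, 4, 10, 3] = (3 6 8 9 4 5 11)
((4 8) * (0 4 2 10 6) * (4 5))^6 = (0 6 10 2 8 4 5)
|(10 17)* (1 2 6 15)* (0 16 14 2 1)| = |(0 16 14 2 6 15)(10 17)| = 6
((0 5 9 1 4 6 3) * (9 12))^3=(0 9 6 5 1 3 12 4)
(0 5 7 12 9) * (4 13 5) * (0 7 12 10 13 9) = [4, 1, 2, 3, 9, 12, 6, 10, 8, 7, 13, 11, 0, 5] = (0 4 9 7 10 13 5 12)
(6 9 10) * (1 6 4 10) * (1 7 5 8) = (1 6 9 7 5 8)(4 10) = [0, 6, 2, 3, 10, 8, 9, 5, 1, 7, 4]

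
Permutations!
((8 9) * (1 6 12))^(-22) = (1 12 6) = ((1 6 12)(8 9))^(-22)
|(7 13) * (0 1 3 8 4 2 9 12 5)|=|(0 1 3 8 4 2 9 12 5)(7 13)|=18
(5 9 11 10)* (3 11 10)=[0, 1, 2, 11, 4, 9, 6, 7, 8, 10, 5, 3]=(3 11)(5 9 10)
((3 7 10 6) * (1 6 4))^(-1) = (1 4 10 7 3 6)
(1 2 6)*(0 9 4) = (0 9 4)(1 2 6) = [9, 2, 6, 3, 0, 5, 1, 7, 8, 4]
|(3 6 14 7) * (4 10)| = |(3 6 14 7)(4 10)| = 4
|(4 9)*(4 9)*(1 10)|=|(1 10)|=2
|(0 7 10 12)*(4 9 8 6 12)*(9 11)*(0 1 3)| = 11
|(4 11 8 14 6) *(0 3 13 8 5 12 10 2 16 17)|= 14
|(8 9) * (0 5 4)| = |(0 5 4)(8 9)| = 6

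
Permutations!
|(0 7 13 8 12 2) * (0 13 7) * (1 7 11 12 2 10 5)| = |(1 7 11 12 10 5)(2 13 8)| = 6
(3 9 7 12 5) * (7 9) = [0, 1, 2, 7, 4, 3, 6, 12, 8, 9, 10, 11, 5] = (3 7 12 5)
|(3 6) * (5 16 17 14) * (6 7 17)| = 7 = |(3 7 17 14 5 16 6)|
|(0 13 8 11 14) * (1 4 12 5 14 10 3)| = 11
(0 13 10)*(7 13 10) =(0 10)(7 13) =[10, 1, 2, 3, 4, 5, 6, 13, 8, 9, 0, 11, 12, 7]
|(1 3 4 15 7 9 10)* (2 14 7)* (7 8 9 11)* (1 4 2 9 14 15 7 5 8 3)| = 11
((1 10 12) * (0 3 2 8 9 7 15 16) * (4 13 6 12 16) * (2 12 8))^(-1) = ((0 3 12 1 10 16)(4 13 6 8 9 7 15))^(-1) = (0 16 10 1 12 3)(4 15 7 9 8 6 13)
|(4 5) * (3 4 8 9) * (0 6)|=10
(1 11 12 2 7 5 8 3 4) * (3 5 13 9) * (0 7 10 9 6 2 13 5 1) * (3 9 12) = (0 7 5 8 1 11 3 4)(2 10 12 13 6) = [7, 11, 10, 4, 0, 8, 2, 5, 1, 9, 12, 3, 13, 6]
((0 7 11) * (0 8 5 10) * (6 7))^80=((0 6 7 11 8 5 10))^80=(0 11 10 7 5 6 8)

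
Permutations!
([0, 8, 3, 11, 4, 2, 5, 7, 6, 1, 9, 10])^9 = [0, 1, 2, 3, 4, 5, 6, 7, 8, 9, 10, 11]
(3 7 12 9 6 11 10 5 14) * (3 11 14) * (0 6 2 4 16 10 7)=[6, 1, 4, 0, 16, 3, 14, 12, 8, 2, 5, 7, 9, 13, 11, 15, 10]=(0 6 14 11 7 12 9 2 4 16 10 5 3)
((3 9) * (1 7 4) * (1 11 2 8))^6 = ((1 7 4 11 2 8)(3 9))^6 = (11)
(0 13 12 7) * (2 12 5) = (0 13 5 2 12 7) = [13, 1, 12, 3, 4, 2, 6, 0, 8, 9, 10, 11, 7, 5]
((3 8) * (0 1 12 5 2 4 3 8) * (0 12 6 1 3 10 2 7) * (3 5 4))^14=(0 7 5)(2 10 4 12 3)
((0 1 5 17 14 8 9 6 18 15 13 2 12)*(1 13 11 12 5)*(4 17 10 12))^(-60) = (4 8 18)(6 11 14)(9 15 17)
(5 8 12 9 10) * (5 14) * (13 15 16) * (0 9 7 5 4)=(0 9 10 14 4)(5 8 12 7)(13 15 16)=[9, 1, 2, 3, 0, 8, 6, 5, 12, 10, 14, 11, 7, 15, 4, 16, 13]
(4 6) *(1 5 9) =(1 5 9)(4 6) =[0, 5, 2, 3, 6, 9, 4, 7, 8, 1]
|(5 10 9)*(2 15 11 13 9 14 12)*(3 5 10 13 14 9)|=30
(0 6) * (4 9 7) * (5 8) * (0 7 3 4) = [6, 1, 2, 4, 9, 8, 7, 0, 5, 3] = (0 6 7)(3 4 9)(5 8)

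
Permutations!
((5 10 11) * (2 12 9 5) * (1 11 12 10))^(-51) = ((1 11 2 10 12 9 5))^(-51) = (1 9 10 11 5 12 2)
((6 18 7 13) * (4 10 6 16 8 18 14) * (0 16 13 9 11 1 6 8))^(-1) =(0 16)(1 11 9 7 18 8 10 4 14 6)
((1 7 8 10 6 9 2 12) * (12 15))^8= (1 12 15 2 9 6 10 8 7)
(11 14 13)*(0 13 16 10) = (0 13 11 14 16 10) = [13, 1, 2, 3, 4, 5, 6, 7, 8, 9, 0, 14, 12, 11, 16, 15, 10]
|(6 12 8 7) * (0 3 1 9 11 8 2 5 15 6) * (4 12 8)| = 13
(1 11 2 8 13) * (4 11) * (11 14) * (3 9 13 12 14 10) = [0, 4, 8, 9, 10, 5, 6, 7, 12, 13, 3, 2, 14, 1, 11] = (1 4 10 3 9 13)(2 8 12 14 11)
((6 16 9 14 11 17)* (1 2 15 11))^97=((1 2 15 11 17 6 16 9 14))^97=(1 9 6 11 2 14 16 17 15)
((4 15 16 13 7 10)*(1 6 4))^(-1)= (1 10 7 13 16 15 4 6)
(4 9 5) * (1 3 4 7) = (1 3 4 9 5 7) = [0, 3, 2, 4, 9, 7, 6, 1, 8, 5]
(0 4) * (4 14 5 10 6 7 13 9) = [14, 1, 2, 3, 0, 10, 7, 13, 8, 4, 6, 11, 12, 9, 5] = (0 14 5 10 6 7 13 9 4)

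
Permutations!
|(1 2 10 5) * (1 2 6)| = 6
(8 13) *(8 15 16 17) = (8 13 15 16 17) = [0, 1, 2, 3, 4, 5, 6, 7, 13, 9, 10, 11, 12, 15, 14, 16, 17, 8]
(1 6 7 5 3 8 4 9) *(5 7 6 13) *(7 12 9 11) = (1 13 5 3 8 4 11 7 12 9) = [0, 13, 2, 8, 11, 3, 6, 12, 4, 1, 10, 7, 9, 5]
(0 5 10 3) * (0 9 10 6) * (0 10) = (0 5 6 10 3 9) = [5, 1, 2, 9, 4, 6, 10, 7, 8, 0, 3]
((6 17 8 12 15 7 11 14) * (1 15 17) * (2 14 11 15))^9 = (17)(1 2 14 6)(7 15)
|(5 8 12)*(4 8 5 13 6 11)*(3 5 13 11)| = |(3 5 13 6)(4 8 12 11)| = 4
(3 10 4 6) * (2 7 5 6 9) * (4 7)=(2 4 9)(3 10 7 5 6)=[0, 1, 4, 10, 9, 6, 3, 5, 8, 2, 7]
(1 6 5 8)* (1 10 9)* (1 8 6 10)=[0, 10, 2, 3, 4, 6, 5, 7, 1, 8, 9]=(1 10 9 8)(5 6)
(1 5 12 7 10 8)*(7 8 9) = (1 5 12 8)(7 10 9) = [0, 5, 2, 3, 4, 12, 6, 10, 1, 7, 9, 11, 8]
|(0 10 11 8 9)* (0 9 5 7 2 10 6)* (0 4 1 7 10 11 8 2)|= 30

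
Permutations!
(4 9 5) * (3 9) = (3 9 5 4) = [0, 1, 2, 9, 3, 4, 6, 7, 8, 5]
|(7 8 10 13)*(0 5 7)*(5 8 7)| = 4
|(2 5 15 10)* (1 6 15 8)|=7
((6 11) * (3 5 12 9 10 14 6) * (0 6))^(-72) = ((0 6 11 3 5 12 9 10 14))^(-72) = (14)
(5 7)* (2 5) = (2 5 7) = [0, 1, 5, 3, 4, 7, 6, 2]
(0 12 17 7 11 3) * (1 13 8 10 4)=[12, 13, 2, 0, 1, 5, 6, 11, 10, 9, 4, 3, 17, 8, 14, 15, 16, 7]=(0 12 17 7 11 3)(1 13 8 10 4)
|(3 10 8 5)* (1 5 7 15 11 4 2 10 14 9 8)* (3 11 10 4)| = 10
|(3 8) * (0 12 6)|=6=|(0 12 6)(3 8)|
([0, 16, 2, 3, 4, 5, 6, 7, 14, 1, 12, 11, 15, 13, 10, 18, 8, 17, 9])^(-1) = (1 9 18 15 12 10 14 8 16)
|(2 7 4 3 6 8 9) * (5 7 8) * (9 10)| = 20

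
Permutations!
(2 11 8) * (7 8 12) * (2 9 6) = (2 11 12 7 8 9 6) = [0, 1, 11, 3, 4, 5, 2, 8, 9, 6, 10, 12, 7]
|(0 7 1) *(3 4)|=6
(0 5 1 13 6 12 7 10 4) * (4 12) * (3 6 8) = [5, 13, 2, 6, 0, 1, 4, 10, 3, 9, 12, 11, 7, 8] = (0 5 1 13 8 3 6 4)(7 10 12)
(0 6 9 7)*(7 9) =(9)(0 6 7) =[6, 1, 2, 3, 4, 5, 7, 0, 8, 9]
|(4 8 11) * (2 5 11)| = 5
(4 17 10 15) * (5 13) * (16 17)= (4 16 17 10 15)(5 13)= [0, 1, 2, 3, 16, 13, 6, 7, 8, 9, 15, 11, 12, 5, 14, 4, 17, 10]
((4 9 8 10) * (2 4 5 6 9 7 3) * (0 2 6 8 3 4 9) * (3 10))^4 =(0 5)(2 8)(3 9)(6 10)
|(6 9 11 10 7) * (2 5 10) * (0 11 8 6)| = 6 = |(0 11 2 5 10 7)(6 9 8)|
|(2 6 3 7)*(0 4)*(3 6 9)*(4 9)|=6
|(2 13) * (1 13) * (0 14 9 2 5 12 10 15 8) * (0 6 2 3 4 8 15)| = 13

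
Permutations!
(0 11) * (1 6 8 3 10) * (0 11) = (11)(1 6 8 3 10) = [0, 6, 2, 10, 4, 5, 8, 7, 3, 9, 1, 11]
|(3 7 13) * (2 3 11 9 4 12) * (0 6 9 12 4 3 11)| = |(0 6 9 3 7 13)(2 11 12)| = 6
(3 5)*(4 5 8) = (3 8 4 5) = [0, 1, 2, 8, 5, 3, 6, 7, 4]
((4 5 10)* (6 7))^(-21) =((4 5 10)(6 7))^(-21) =(10)(6 7)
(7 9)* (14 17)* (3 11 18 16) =(3 11 18 16)(7 9)(14 17) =[0, 1, 2, 11, 4, 5, 6, 9, 8, 7, 10, 18, 12, 13, 17, 15, 3, 14, 16]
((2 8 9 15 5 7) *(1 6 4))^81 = ((1 6 4)(2 8 9 15 5 7))^81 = (2 15)(5 8)(7 9)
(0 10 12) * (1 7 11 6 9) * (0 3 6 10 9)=[9, 7, 2, 6, 4, 5, 0, 11, 8, 1, 12, 10, 3]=(0 9 1 7 11 10 12 3 6)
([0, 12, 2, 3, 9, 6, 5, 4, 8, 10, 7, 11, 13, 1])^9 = [0, 1, 2, 3, 9, 6, 5, 4, 8, 10, 7, 11, 12, 13]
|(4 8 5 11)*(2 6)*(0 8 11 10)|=4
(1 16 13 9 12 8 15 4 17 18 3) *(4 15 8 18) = (1 16 13 9 12 18 3)(4 17) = [0, 16, 2, 1, 17, 5, 6, 7, 8, 12, 10, 11, 18, 9, 14, 15, 13, 4, 3]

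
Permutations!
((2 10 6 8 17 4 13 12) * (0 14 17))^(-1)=((0 14 17 4 13 12 2 10 6 8))^(-1)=(0 8 6 10 2 12 13 4 17 14)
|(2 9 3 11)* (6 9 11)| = 6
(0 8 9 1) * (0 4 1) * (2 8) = (0 2 8 9)(1 4) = [2, 4, 8, 3, 1, 5, 6, 7, 9, 0]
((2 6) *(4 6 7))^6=(2 4)(6 7)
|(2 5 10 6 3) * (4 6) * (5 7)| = 7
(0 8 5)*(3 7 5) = (0 8 3 7 5) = [8, 1, 2, 7, 4, 0, 6, 5, 3]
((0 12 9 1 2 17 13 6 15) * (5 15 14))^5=((0 12 9 1 2 17 13 6 14 5 15))^5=(0 17 15 2 5 1 14 9 6 12 13)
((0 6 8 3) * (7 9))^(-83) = (0 6 8 3)(7 9)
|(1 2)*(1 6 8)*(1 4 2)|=|(2 6 8 4)|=4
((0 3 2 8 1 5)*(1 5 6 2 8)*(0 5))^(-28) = ((0 3 8)(1 6 2))^(-28) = (0 8 3)(1 2 6)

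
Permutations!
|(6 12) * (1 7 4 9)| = |(1 7 4 9)(6 12)| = 4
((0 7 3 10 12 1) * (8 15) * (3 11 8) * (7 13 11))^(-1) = (0 1 12 10 3 15 8 11 13) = ((0 13 11 8 15 3 10 12 1))^(-1)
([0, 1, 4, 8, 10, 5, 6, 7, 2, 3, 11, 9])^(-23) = [0, 1, 3, 11, 8, 5, 6, 7, 9, 10, 2, 4]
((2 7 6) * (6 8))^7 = ((2 7 8 6))^7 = (2 6 8 7)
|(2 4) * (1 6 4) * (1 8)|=|(1 6 4 2 8)|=5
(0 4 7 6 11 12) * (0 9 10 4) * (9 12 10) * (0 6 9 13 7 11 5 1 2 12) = (0 6 5 1 2 12)(4 11 10)(7 9 13) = [6, 2, 12, 3, 11, 1, 5, 9, 8, 13, 4, 10, 0, 7]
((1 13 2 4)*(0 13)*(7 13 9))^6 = ((0 9 7 13 2 4 1))^6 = (0 1 4 2 13 7 9)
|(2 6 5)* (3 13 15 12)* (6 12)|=|(2 12 3 13 15 6 5)|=7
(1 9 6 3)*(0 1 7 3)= (0 1 9 6)(3 7)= [1, 9, 2, 7, 4, 5, 0, 3, 8, 6]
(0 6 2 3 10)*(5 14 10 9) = (0 6 2 3 9 5 14 10) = [6, 1, 3, 9, 4, 14, 2, 7, 8, 5, 0, 11, 12, 13, 10]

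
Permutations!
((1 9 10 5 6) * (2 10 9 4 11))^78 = ((1 4 11 2 10 5 6))^78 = (1 4 11 2 10 5 6)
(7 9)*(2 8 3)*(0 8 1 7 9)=[8, 7, 1, 2, 4, 5, 6, 0, 3, 9]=(9)(0 8 3 2 1 7)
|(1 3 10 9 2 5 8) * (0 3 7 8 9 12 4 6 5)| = 9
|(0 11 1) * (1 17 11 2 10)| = |(0 2 10 1)(11 17)| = 4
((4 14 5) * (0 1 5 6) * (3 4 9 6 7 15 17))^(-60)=((0 1 5 9 6)(3 4 14 7 15 17))^(-60)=(17)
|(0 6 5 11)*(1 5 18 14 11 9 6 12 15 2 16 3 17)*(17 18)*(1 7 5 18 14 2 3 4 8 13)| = |(0 12 15 3 14 11)(1 18 2 16 4 8 13)(5 9 6 17 7)| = 210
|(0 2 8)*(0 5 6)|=5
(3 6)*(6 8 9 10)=(3 8 9 10 6)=[0, 1, 2, 8, 4, 5, 3, 7, 9, 10, 6]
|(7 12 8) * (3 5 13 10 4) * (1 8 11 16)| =30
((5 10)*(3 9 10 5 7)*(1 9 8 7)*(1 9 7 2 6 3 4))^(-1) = ((1 7 4)(2 6 3 8)(9 10))^(-1) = (1 4 7)(2 8 3 6)(9 10)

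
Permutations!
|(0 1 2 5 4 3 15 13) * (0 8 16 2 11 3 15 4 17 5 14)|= |(0 1 11 3 4 15 13 8 16 2 14)(5 17)|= 22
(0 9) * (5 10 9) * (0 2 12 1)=(0 5 10 9 2 12 1)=[5, 0, 12, 3, 4, 10, 6, 7, 8, 2, 9, 11, 1]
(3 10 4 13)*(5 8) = (3 10 4 13)(5 8) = [0, 1, 2, 10, 13, 8, 6, 7, 5, 9, 4, 11, 12, 3]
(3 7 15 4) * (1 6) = [0, 6, 2, 7, 3, 5, 1, 15, 8, 9, 10, 11, 12, 13, 14, 4] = (1 6)(3 7 15 4)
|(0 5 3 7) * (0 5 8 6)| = 3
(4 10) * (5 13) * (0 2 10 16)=(0 2 10 4 16)(5 13)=[2, 1, 10, 3, 16, 13, 6, 7, 8, 9, 4, 11, 12, 5, 14, 15, 0]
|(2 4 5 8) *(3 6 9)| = 12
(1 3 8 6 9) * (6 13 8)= (1 3 6 9)(8 13)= [0, 3, 2, 6, 4, 5, 9, 7, 13, 1, 10, 11, 12, 8]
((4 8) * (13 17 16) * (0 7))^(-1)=((0 7)(4 8)(13 17 16))^(-1)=(0 7)(4 8)(13 16 17)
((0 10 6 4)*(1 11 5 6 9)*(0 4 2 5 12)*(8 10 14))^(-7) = (0 14 8 10 9 1 11 12)(2 6 5)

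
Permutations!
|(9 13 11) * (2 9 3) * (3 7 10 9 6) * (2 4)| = 20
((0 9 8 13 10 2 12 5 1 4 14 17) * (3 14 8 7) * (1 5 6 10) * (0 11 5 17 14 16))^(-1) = ((0 9 7 3 16)(1 4 8 13)(2 12 6 10)(5 17 11))^(-1) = (0 16 3 7 9)(1 13 8 4)(2 10 6 12)(5 11 17)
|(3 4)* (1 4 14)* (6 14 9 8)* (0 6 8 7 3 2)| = |(0 6 14 1 4 2)(3 9 7)| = 6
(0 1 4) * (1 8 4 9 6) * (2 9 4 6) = (0 8 6 1 4)(2 9) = [8, 4, 9, 3, 0, 5, 1, 7, 6, 2]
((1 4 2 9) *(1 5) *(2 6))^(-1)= ((1 4 6 2 9 5))^(-1)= (1 5 9 2 6 4)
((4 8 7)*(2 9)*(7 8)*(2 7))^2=((2 9 7 4))^2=(2 7)(4 9)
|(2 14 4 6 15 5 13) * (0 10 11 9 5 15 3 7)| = 12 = |(15)(0 10 11 9 5 13 2 14 4 6 3 7)|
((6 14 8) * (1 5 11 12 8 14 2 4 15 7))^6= ((1 5 11 12 8 6 2 4 15 7))^6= (1 2 11 15 8)(4 12 7 6 5)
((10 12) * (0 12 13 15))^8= (0 13 12 15 10)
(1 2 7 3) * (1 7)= (1 2)(3 7)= [0, 2, 1, 7, 4, 5, 6, 3]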